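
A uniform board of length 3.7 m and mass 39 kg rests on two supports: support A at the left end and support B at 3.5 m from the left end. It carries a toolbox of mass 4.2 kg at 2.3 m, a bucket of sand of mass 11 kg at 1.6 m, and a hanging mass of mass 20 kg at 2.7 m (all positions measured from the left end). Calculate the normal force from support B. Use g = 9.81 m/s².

Choose support A as the axis so its reaction then has zero moment arm.
Beam weight: 39 × 9.81 = 382.6 N down at 1.85 m → arm 1.85 m, τ = 382.6 × 1.85 = 707.8 N·m clockwise.
Toolbox: 4.2 × 9.81 = 41.2 N down at 2.3 m → arm 2.3 m, τ = 41.2 × 2.3 = 94.76 N·m clockwise.
Bucket of sand: 11 × 9.81 = 107.9 N down at 1.6 m → arm 1.6 m, τ = 107.9 × 1.6 = 172.6 N·m clockwise.
Hanging mass: 20 × 9.81 = 196.2 N down at 2.7 m → arm 2.7 m, τ = 196.2 × 2.7 = 529.7 N·m clockwise.
Net load moment about support A = 1505 N·m clockwise.
Reaction R at support B is upward at 3.5 m, arm 3.5 m → moment R × 3.5 counterclockwise.
For rotational equilibrium, R × 3.5 = 1505, so R = 430 N.

R_B ≈ 430 N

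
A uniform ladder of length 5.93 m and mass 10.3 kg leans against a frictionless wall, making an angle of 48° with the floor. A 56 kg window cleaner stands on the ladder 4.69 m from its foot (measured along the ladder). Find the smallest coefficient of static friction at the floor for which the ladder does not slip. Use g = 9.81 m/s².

Take moments about the foot of the ladder.
Ladder weight 10.3×9.81 = 101 N acts at 2.965 m along the ladder; its horizontal arm is 2.965·cos48° = 1.984 m → τ = 200.4 N·m clockwise.
Window cleaner: 56×9.81 = 549.4 N at 4.69 m → arm 3.138 m → τ = 1724 N·m clockwise.
Wall normal N acts horizontally at the top; its moment arm is the height L sinθ = 5.93·sin48° = 4.407 m, counterclockwise.
For rotational equilibrium, N × 4.407 = 1924, so N = 436.6 N.
ΣFx = 0 ⇒ f = N_wall = 436.6 N. ΣFy = 0 ⇒ N_floor = 650.4 N.
μ_min = f / N_floor = 436.6 / 650.4 = 0.671.

μ_min ≈ 0.671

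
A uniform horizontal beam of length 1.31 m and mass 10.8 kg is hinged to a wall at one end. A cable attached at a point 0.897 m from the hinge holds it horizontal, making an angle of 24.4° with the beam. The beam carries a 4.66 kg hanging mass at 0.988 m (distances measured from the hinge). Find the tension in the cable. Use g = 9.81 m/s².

Sum moments about the hinge (the unknown hinge reaction has zero arm there).
Beam weight: 10.8 × 9.81 = 105.9 N down at 0.655 m → arm 0.655 m, τ = 105.9 × 0.655 = 69.36 N·m clockwise.
Hanging mass: 4.66 × 9.81 = 45.71 N down at 0.988 m → arm 0.988 m, τ = 45.71 × 0.988 = 45.16 N·m clockwise.
Total clockwise load moment = 114.5 N·m.
The cable tension T acts at 0.897 m; only its component perpendicular to the beam, T sinθ, produces torque. sin 24.4° = 0.4131.
For rotational equilibrium, T × 0.897 × 0.4131 = 114.5, so T = 114.5 / 0.3706 = 309 N.

T ≈ 309 N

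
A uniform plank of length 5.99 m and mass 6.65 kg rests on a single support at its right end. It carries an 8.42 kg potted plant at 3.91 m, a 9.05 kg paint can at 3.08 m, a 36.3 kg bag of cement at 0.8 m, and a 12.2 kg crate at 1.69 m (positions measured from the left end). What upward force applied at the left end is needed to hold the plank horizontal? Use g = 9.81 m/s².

Sum moments about the right end (the unknown pivot reaction has zero arm there).
Beam weight: 6.65 × 9.81 = 65.24 N down at 2.995 m → arm 2.995 m, τ = 65.24 × 2.995 = 195.4 N·m counterclockwise.
Potted plant: 8.42 × 9.81 = 82.6 N down at 3.91 m → arm 2.08 m, τ = 82.6 × 2.08 = 171.8 N·m counterclockwise.
Paint can: 9.05 × 9.81 = 88.78 N down at 3.08 m → arm 2.91 m, τ = 88.78 × 2.91 = 258.3 N·m counterclockwise.
Bag of cement: 36.3 × 9.81 = 356.1 N down at 0.8 m → arm 5.19 m, τ = 356.1 × 5.19 = 1848 N·m counterclockwise.
Crate: 12.2 × 9.81 = 119.7 N down at 1.69 m → arm 4.3 m, τ = 119.7 × 4.3 = 514.7 N·m counterclockwise.
Net moment of the loads = 2988 N·m counterclockwise.
The upward force F acts at the left end, arm 5.99 m, giving F × 5.99 clockwise.
Balancing moments: F × 5.99 = 2988, giving F = 2988 / 5.99 = 499 N.

F ≈ 499 N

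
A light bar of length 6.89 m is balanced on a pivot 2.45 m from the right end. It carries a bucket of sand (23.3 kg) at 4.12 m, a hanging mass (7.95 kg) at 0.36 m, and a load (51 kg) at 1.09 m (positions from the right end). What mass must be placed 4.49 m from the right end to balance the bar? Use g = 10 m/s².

m ≈ 23.1 kg

Taking torques about the pivot (at 2.45 m from the right end):
Bucket of sand: 23.3 × 10 = 233 N down at 4.12 m → arm 1.67 m, τ = 233 × 1.67 = 389.1 N·m counterclockwise.
Hanging mass: 7.95 × 10 = 79.5 N down at 0.36 m → arm 2.09 m, τ = 79.5 × 2.09 = 166.2 N·m clockwise.
Load: 51 × 10 = 510 N down at 1.09 m → arm 1.36 m, τ = 510 × 1.36 = 693.6 N·m clockwise.
Net moment of known loads = 470.7 N·m clockwise.
An unknown mass m at 4.49 m has arm 2.04 m; its moment is m·g·2.04 counterclockwise.
Balancing moments: m × 10 × 2.04 = 470.7, giving m = 470.7 / (10 × 2.04) = 23.1 kg.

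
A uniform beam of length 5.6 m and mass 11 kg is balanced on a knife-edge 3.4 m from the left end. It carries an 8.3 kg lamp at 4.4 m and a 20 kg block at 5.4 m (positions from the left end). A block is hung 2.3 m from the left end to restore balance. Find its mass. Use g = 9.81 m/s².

Taking torques about the knife-edge (at 3.4 m from the left end):
Beam weight: 11 × 9.81 = 107.9 N down at 2.8 m → arm 0.6 m, τ = 107.9 × 0.6 = 64.74 N·m counterclockwise.
Lamp: 8.3 × 9.81 = 81.42 N down at 4.4 m → arm 1 m, τ = 81.42 × 1 = 81.42 N·m clockwise.
Block: 20 × 9.81 = 196.2 N down at 5.4 m → arm 2 m, τ = 196.2 × 2 = 392.4 N·m clockwise.
Net moment of known loads = 409.1 N·m clockwise.
An unknown mass m at 2.3 m has arm 1.1 m; its moment is m·g·1.1 counterclockwise.
Setting net torque to zero: m × 9.81 × 1.1 = 409.1 → m = 409.1 / (9.81 × 1.1) = 37.9 kg.

m ≈ 37.9 kg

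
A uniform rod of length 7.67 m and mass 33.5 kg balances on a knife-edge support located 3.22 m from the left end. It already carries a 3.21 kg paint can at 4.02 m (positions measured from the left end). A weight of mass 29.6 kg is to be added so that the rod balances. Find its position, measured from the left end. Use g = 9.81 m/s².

Choose the knife-edge support (at 3.22 m from the left end) as the axis so the support reaction has zero arm there.
Beam weight: 33.5 × 9.81 = 328.6 N down at 3.835 m → arm 0.615 m, τ = 328.6 × 0.615 = 202.1 N·m clockwise.
Paint can: 3.21 × 9.81 = 31.49 N down at 4.02 m → arm 0.8 m, τ = 31.49 × 0.8 = 25.19 N·m clockwise.
Net moment of existing loads = 227.3 N·m clockwise.
The weight weighs 29.6 × 9.81 = 290.4 N and must supply an equal counterclockwise moment, so its lever arm about the knife-edge support is 227.3 / 290.4 = 0.783 m.
That puts it at 3.22 − 0.783 = 2.44 m from the left end.

x ≈ 2.44 m from the left end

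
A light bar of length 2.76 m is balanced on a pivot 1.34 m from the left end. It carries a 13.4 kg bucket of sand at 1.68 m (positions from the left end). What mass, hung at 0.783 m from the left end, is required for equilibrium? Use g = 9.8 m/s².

m ≈ 8.18 kg

Take moments about the pivot (at 1.34 m from the left end).
Bucket of sand: 13.4 × 9.8 = 131.3 N down at 1.68 m → arm 0.34 m, τ = 131.3 × 0.34 = 44.64 N·m clockwise.
Net moment of known loads = 44.64 N·m clockwise.
An unknown mass m at 0.783 m has arm 0.557 m; its moment is m·g·0.557 counterclockwise.
Στ = 0 ⇒ m × 9.8 × 0.557 = 44.64 ⇒ m = 44.64 / (9.8 × 0.557) = 8.18 kg.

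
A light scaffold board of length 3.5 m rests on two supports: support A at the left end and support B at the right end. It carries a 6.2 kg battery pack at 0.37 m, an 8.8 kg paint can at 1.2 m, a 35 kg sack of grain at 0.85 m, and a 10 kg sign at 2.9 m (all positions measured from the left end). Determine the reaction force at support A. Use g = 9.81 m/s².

R_A ≈ 388 N

About support B:
Battery pack: 6.2 × 9.81 = 60.82 N down at 0.37 m → arm 3.13 m, τ = 60.82 × 3.13 = 190.4 N·m counterclockwise.
Paint can: 8.8 × 9.81 = 86.33 N down at 1.2 m → arm 2.3 m, τ = 86.33 × 2.3 = 198.6 N·m counterclockwise.
Sack of grain: 35 × 9.81 = 343.4 N down at 0.85 m → arm 2.65 m, τ = 343.4 × 2.65 = 910 N·m counterclockwise.
Sign: 10 × 9.81 = 98.1 N down at 2.9 m → arm 0.6 m, τ = 98.1 × 0.6 = 58.86 N·m counterclockwise.
Net load moment about support B = 1358 N·m counterclockwise.
Reaction R at support A is upward at 0 m, arm 3.5 m → moment R × 3.5 clockwise.
Balancing moments: R × 3.5 = 1358, giving R = 388 N.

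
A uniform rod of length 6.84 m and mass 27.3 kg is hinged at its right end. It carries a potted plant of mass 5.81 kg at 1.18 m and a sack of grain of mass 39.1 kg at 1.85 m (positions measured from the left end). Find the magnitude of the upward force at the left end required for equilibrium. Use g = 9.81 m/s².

F ≈ 461 N

Sum moments about the right end (the unknown pivot reaction has zero arm there).
Beam weight: 27.3 × 9.81 = 267.8 N down at 3.42 m → arm 3.42 m, τ = 267.8 × 3.42 = 915.9 N·m counterclockwise.
Potted plant: 5.81 × 9.81 = 57 N down at 1.18 m → arm 5.66 m, τ = 57 × 5.66 = 322.6 N·m counterclockwise.
Sack of grain: 39.1 × 9.81 = 383.6 N down at 1.85 m → arm 4.99 m, τ = 383.6 × 4.99 = 1914 N·m counterclockwise.
Net moment of the loads = 3152 N·m counterclockwise.
The upward force F acts at the left end, arm 6.84 m, giving F × 6.84 clockwise.
Setting net torque to zero: F × 6.84 = 3152 → F = 3152 / 6.84 = 461 N.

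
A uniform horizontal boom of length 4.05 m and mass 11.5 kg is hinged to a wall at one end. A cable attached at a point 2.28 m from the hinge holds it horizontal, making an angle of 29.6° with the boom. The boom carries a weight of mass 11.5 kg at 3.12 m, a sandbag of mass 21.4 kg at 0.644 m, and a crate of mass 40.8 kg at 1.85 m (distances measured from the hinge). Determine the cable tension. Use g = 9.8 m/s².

Choose the hinge as the axis so the unknown hinge reaction has zero arm there.
Beam weight: 11.5 × 9.8 = 112.7 N down at 2.025 m → arm 2.025 m, τ = 112.7 × 2.025 = 228.2 N·m clockwise.
Weight: 11.5 × 9.8 = 112.7 N down at 3.12 m → arm 3.12 m, τ = 112.7 × 3.12 = 351.6 N·m clockwise.
Sandbag: 21.4 × 9.8 = 209.7 N down at 0.644 m → arm 0.644 m, τ = 209.7 × 0.644 = 135 N·m clockwise.
Crate: 40.8 × 9.8 = 399.8 N down at 1.85 m → arm 1.85 m, τ = 399.8 × 1.85 = 739.6 N·m clockwise.
Total clockwise load moment = 1454 N·m.
The cable tension T acts at 2.28 m; only its component perpendicular to the boom, T sinθ, produces torque. sin 29.6° = 0.4939.
Στ = 0 ⇒ T × 2.28 × 0.4939 = 1454 ⇒ T = 1454 / 1.126 = 1290 N.

T ≈ 1290 N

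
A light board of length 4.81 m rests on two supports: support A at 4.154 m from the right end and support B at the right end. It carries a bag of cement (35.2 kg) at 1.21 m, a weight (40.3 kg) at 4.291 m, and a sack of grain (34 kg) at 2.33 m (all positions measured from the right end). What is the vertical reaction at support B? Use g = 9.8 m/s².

About support A:
Bag of cement: 35.2 × 9.8 = 345 N down at 1.21 m → arm 2.944 m, τ = 345 × 2.944 = 1016 N·m clockwise.
Weight: 40.3 × 9.8 = 394.9 N down at 4.291 m → arm 0.137 m, τ = 394.9 × 0.137 = 54.1 N·m counterclockwise.
Sack of grain: 34 × 9.8 = 333.2 N down at 2.33 m → arm 1.824 m, τ = 333.2 × 1.824 = 607.8 N·m clockwise.
Net load moment about support A = 1570 N·m clockwise.
Reaction R at support B is upward at 0 m, arm 4.154 m → moment R × 4.154 counterclockwise.
Setting net torque to zero: R × 4.154 = 1570 → R = 378 N.

R_B ≈ 378 N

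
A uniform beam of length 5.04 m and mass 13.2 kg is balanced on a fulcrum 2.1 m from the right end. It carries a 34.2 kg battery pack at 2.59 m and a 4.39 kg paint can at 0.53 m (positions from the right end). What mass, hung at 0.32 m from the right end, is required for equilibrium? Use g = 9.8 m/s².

Sum moments about the fulcrum (at 2.1 m from the right end) (the support reaction has zero arm there).
Beam weight: 13.2 × 9.8 = 129.4 N down at 2.52 m → arm 0.42 m, τ = 129.4 × 0.42 = 54.35 N·m counterclockwise.
Battery pack: 34.2 × 9.8 = 335.2 N down at 2.59 m → arm 0.49 m, τ = 335.2 × 0.49 = 164.2 N·m counterclockwise.
Paint can: 4.39 × 9.8 = 43.02 N down at 0.53 m → arm 1.57 m, τ = 43.02 × 1.57 = 67.54 N·m clockwise.
Net moment of known loads = 151 N·m counterclockwise.
An unknown mass m at 0.32 m has arm 1.78 m; its moment is m·g·1.78 clockwise.
Setting net torque to zero: m × 9.8 × 1.78 = 151 → m = 151 / (9.8 × 1.78) = 8.66 kg.

m ≈ 8.66 kg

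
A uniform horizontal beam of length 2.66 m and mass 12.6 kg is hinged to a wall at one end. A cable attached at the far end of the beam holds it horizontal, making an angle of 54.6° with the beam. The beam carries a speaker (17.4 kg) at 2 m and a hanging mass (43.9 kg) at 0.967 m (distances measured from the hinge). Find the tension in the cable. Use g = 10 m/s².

Choose the hinge as the axis so the unknown hinge reaction has zero arm there.
Beam weight: 12.6 × 10 = 126 N down at 1.33 m → arm 1.33 m, τ = 126 × 1.33 = 167.6 N·m clockwise.
Speaker: 17.4 × 10 = 174 N down at 2 m → arm 2 m, τ = 174 × 2 = 348 N·m clockwise.
Hanging mass: 43.9 × 10 = 439 N down at 0.967 m → arm 0.967 m, τ = 439 × 0.967 = 424.5 N·m clockwise.
Total clockwise load moment = 940.1 N·m.
The cable tension T acts at 2.66 m; only its component perpendicular to the beam, T sinθ, produces torque. sin 54.6° = 0.8151.
Στ = 0 ⇒ T × 2.66 × 0.8151 = 940.1 ⇒ T = 940.1 / 2.168 = 434 N.

T ≈ 434 N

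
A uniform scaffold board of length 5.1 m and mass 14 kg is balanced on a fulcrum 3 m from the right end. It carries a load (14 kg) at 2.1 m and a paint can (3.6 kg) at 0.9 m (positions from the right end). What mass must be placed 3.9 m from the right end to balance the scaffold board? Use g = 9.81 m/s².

About the fulcrum (at 3 m from the right end):
Beam weight: 14 × 9.81 = 137.3 N down at 2.55 m → arm 0.45 m, τ = 137.3 × 0.45 = 61.79 N·m clockwise.
Load: 14 × 9.81 = 137.3 N down at 2.1 m → arm 0.9 m, τ = 137.3 × 0.9 = 123.6 N·m clockwise.
Paint can: 3.6 × 9.81 = 35.32 N down at 0.9 m → arm 2.1 m, τ = 35.32 × 2.1 = 74.17 N·m clockwise.
Net moment of known loads = 259.6 N·m clockwise.
An unknown mass m at 3.9 m has arm 0.9 m; its moment is m·g·0.9 counterclockwise.
Balancing moments: m × 9.81 × 0.9 = 259.6, giving m = 259.6 / (9.81 × 0.9) = 29.4 kg.

m ≈ 29.4 kg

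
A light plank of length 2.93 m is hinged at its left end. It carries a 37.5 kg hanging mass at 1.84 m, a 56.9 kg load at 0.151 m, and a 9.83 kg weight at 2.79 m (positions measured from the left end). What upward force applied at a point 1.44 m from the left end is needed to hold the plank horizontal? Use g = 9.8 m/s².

F ≈ 715 N

Taking torques about the left end:
Hanging mass: 37.5 × 9.8 = 367.5 N down at 1.84 m → arm 1.84 m, τ = 367.5 × 1.84 = 676.2 N·m clockwise.
Load: 56.9 × 9.8 = 557.6 N down at 0.151 m → arm 0.151 m, τ = 557.6 × 0.151 = 84.2 N·m clockwise.
Weight: 9.83 × 9.8 = 96.33 N down at 2.79 m → arm 2.79 m, τ = 96.33 × 2.79 = 268.8 N·m clockwise.
Net moment of the loads = 1029 N·m clockwise.
The upward force F acts at a point 1.44 m from the left end, arm 1.44 m, giving F × 1.44 counterclockwise.
Balancing moments: F × 1.44 = 1029, giving F = 1029 / 1.44 = 715 N.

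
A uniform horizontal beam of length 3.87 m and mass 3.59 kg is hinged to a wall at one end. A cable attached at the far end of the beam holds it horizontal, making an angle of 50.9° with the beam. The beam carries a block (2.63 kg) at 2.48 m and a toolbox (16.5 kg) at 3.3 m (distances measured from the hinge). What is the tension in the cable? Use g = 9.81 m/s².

T ≈ 222 N

Taking torques about the hinge:
Beam weight: 3.59 × 9.81 = 35.22 N down at 1.935 m → arm 1.935 m, τ = 35.22 × 1.935 = 68.15 N·m clockwise.
Block: 2.63 × 9.81 = 25.8 N down at 2.48 m → arm 2.48 m, τ = 25.8 × 2.48 = 63.98 N·m clockwise.
Toolbox: 16.5 × 9.81 = 161.9 N down at 3.3 m → arm 3.3 m, τ = 161.9 × 3.3 = 534.3 N·m clockwise.
Total clockwise load moment = 666.4 N·m.
The cable tension T acts at 3.87 m; only its component perpendicular to the beam, T sinθ, produces torque. sin 50.9° = 0.776.
For rotational equilibrium, T × 3.87 × 0.776 = 666.4, so T = 666.4 / 3.003 = 222 N.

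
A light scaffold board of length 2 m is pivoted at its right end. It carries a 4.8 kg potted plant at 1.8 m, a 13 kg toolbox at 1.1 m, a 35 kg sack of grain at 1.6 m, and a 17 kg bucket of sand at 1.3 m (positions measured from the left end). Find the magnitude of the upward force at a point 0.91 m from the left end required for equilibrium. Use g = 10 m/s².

F ≈ 354 N

Choose the right end as the axis so the unknown pivot reaction has zero arm there.
Potted plant: 4.8 × 10 = 48 N down at 1.8 m → arm 0.2 m, τ = 48 × 0.2 = 9.6 N·m counterclockwise.
Toolbox: 13 × 10 = 130 N down at 1.1 m → arm 0.9 m, τ = 130 × 0.9 = 117 N·m counterclockwise.
Sack of grain: 35 × 10 = 350 N down at 1.6 m → arm 0.4 m, τ = 350 × 0.4 = 140 N·m counterclockwise.
Bucket of sand: 17 × 10 = 170 N down at 1.3 m → arm 0.7 m, τ = 170 × 0.7 = 119 N·m counterclockwise.
Net moment of the loads = 385.6 N·m counterclockwise.
The upward force F acts at a point 0.91 m from the left end, arm 1.09 m, giving F × 1.09 clockwise.
Στ = 0 ⇒ F × 1.09 = 385.6 ⇒ F = 385.6 / 1.09 = 354 N.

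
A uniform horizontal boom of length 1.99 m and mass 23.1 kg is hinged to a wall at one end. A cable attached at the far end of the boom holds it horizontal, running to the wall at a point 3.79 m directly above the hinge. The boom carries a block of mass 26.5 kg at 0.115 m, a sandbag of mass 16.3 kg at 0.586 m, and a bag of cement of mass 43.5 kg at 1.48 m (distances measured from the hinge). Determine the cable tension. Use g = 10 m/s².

T ≈ 567 N

Taking torques about the hinge:
Beam weight: 23.1 × 10 = 231 N down at 0.995 m → arm 0.995 m, τ = 231 × 0.995 = 229.8 N·m clockwise.
Block: 26.5 × 10 = 265 N down at 0.115 m → arm 0.115 m, τ = 265 × 0.115 = 30.48 N·m clockwise.
Sandbag: 16.3 × 10 = 163 N down at 0.586 m → arm 0.586 m, τ = 163 × 0.586 = 95.52 N·m clockwise.
Bag of cement: 43.5 × 10 = 435 N down at 1.48 m → arm 1.48 m, τ = 435 × 1.48 = 643.8 N·m clockwise.
Total clockwise load moment = 999.6 N·m.
The cable tension T acts at 1.99 m; only its component perpendicular to the boom, T sinθ, produces torque. sinθ = h/√(h²+d²) = 3.79/√(3.79²+1.99²) = 0.8854.
For rotational equilibrium, T × 1.99 × 0.8854 = 999.6, so T = 999.6 / 1.762 = 567 N.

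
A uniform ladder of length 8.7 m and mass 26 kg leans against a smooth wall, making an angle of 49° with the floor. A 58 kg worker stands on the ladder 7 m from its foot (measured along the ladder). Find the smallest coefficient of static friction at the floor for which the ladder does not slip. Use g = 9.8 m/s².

μ_min ≈ 0.617

Taking torques about the foot of the ladder:
Ladder weight 26×9.8 = 254.8 N acts at 4.35 m along the ladder; its horizontal arm is 4.35·cos49° = 2.854 m → τ = 727.2 N·m clockwise.
Worker: 58×9.8 = 568.4 N at 7 m → arm 4.592 m → τ = 2610 N·m clockwise.
Wall normal N acts horizontally at the top; its moment arm is the height L sinθ = 8.7·sin49° = 6.566 m, counterclockwise.
Balancing moments: N × 6.566 = 3337, giving N = 508.2 N.
ΣFx = 0 ⇒ f = N_wall = 508.2 N. ΣFy = 0 ⇒ N_floor = 823.2 N.
μ_min = f / N_floor = 508.2 / 823.2 = 0.617.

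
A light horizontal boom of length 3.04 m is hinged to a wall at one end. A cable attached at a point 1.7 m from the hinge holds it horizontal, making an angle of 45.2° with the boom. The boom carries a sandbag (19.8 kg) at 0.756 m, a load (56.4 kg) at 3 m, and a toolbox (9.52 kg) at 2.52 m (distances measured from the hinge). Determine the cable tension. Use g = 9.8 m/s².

T ≈ 1690 N

Take moments about the hinge.
Sandbag: 19.8 × 9.8 = 194 N down at 0.756 m → arm 0.756 m, τ = 194 × 0.756 = 146.7 N·m clockwise.
Load: 56.4 × 9.8 = 552.7 N down at 3 m → arm 3 m, τ = 552.7 × 3 = 1658 N·m clockwise.
Toolbox: 9.52 × 9.8 = 93.3 N down at 2.52 m → arm 2.52 m, τ = 93.3 × 2.52 = 235.1 N·m clockwise.
Total clockwise load moment = 2040 N·m.
The cable tension T acts at 1.7 m; only its component perpendicular to the boom, T sinθ, produces torque. sin 45.2° = 0.7096.
Στ = 0 ⇒ T × 1.7 × 0.7096 = 2040 ⇒ T = 2040 / 1.206 = 1690 N.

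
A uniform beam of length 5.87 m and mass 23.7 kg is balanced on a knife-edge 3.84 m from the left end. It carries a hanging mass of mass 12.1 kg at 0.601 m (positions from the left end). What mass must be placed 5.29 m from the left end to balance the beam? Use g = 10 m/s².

About the knife-edge (at 3.84 m from the left end):
Beam weight: 23.7 × 10 = 237 N down at 2.935 m → arm 0.905 m, τ = 237 × 0.905 = 214.5 N·m counterclockwise.
Hanging mass: 12.1 × 10 = 121 N down at 0.601 m → arm 3.239 m, τ = 121 × 3.239 = 391.9 N·m counterclockwise.
Net moment of known loads = 606.4 N·m counterclockwise.
An unknown mass m at 5.29 m has arm 1.45 m; its moment is m·g·1.45 clockwise.
For rotational equilibrium, m × 10 × 1.45 = 606.4, so m = 606.4 / (10 × 1.45) = 41.8 kg.

m ≈ 41.8 kg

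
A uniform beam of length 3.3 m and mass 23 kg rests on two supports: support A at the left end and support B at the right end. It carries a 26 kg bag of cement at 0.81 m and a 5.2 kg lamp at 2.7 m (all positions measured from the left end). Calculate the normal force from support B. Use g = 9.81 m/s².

R_B ≈ 217 N

About support A:
Beam weight: 23 × 9.81 = 225.6 N down at 1.65 m → arm 1.65 m, τ = 225.6 × 1.65 = 372.2 N·m clockwise.
Bag of cement: 26 × 9.81 = 255.1 N down at 0.81 m → arm 0.81 m, τ = 255.1 × 0.81 = 206.6 N·m clockwise.
Lamp: 5.2 × 9.81 = 51.01 N down at 2.7 m → arm 2.7 m, τ = 51.01 × 2.7 = 137.7 N·m clockwise.
Net load moment about support A = 716.5 N·m clockwise.
Reaction R at support B is upward at 3.3 m, arm 3.3 m → moment R × 3.3 counterclockwise.
For rotational equilibrium, R × 3.3 = 716.5, so R = 217 N.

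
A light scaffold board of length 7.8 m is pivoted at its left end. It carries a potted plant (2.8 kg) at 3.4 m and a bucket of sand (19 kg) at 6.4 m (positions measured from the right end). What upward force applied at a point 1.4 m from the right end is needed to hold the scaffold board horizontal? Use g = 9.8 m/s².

F ≈ 59.6 N

Taking torques about the left end:
Potted plant: 2.8 × 9.8 = 27.44 N down at 3.4 m → arm 4.4 m, τ = 27.44 × 4.4 = 120.7 N·m clockwise.
Bucket of sand: 19 × 9.8 = 186.2 N down at 6.4 m → arm 1.4 m, τ = 186.2 × 1.4 = 260.7 N·m clockwise.
Net moment of the loads = 381.4 N·m clockwise.
The upward force F acts at a point 1.4 m from the right end, arm 6.4 m, giving F × 6.4 counterclockwise.
Setting net torque to zero: F × 6.4 = 381.4 → F = 381.4 / 6.4 = 59.6 N.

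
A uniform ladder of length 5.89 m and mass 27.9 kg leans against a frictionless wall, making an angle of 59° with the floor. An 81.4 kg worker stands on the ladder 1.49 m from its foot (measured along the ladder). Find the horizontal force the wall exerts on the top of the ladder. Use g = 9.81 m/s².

About the foot of the ladder:
Ladder weight 27.9×9.81 = 273.7 N acts at 2.945 m along the ladder; its horizontal arm is 2.945·cos59° = 1.517 m → τ = 415.2 N·m clockwise.
Worker: 81.4×9.81 = 798.5 N at 1.49 m → arm 0.7674 m → τ = 612.8 N·m clockwise.
Wall normal N acts horizontally at the top; its moment arm is the height L sinθ = 5.89·sin59° = 5.049 m, counterclockwise.
Στ = 0 ⇒ N × 5.049 = 1028 ⇒ N = 204 N.

N_wall ≈ 204 N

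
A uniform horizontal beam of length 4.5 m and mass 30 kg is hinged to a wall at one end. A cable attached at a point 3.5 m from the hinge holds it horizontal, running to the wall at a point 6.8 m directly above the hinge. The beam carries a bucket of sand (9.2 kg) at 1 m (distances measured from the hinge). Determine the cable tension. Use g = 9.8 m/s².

Taking torques about the hinge:
Beam weight: 30 × 9.8 = 294 N down at 2.25 m → arm 2.25 m, τ = 294 × 2.25 = 661.5 N·m clockwise.
Bucket of sand: 9.2 × 9.8 = 90.16 N down at 1 m → arm 1 m, τ = 90.16 × 1 = 90.16 N·m clockwise.
Total clockwise load moment = 751.7 N·m.
The cable tension T acts at 3.5 m; only its component perpendicular to the beam, T sinθ, produces torque. sinθ = h/√(h²+d²) = 6.8/√(6.8²+3.5²) = 0.8891.
Στ = 0 ⇒ T × 3.5 × 0.8891 = 751.7 ⇒ T = 751.7 / 3.112 = 242 N.

T ≈ 242 N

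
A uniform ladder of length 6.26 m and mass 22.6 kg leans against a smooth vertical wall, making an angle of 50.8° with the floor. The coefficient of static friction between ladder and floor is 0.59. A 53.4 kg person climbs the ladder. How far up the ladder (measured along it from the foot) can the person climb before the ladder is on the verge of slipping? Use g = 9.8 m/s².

Choose the foot of the ladder as the axis so the floor normal and friction both act there and drop out.
Ladder weight 22.6×9.8 = 221.5 N acts at 3.13 m along the ladder; its horizontal arm is 3.13·cos50.8° = 1.978 m → τ = 438.1 N·m clockwise.
Person weight 53.4×9.8 = 523.3 N at distance d → arm d·cos50.8° → τ = 523.3·d·0.632 clockwise.
Wall normal N at the top has arm L sinθ = 4.851 m counterclockwise, so Στ = 0 gives N·4.851 = 438.1 + 330.7·d.
ΣFy = 0 ⇒ N_floor = 744.8 N, so the maximum friction is μ_s·N_floor = 0.59×744.8 = 439.4 N. ΣFx = 0 ⇒ N_wall = f, so at the slipping point N = 439.4 N.
Substituting: 439.4×4.851 = 438.1 + 330.7·d ⇒ d = (2132 − 438.1) / 330.7 = 5.12 m.

d ≈ 5.12 m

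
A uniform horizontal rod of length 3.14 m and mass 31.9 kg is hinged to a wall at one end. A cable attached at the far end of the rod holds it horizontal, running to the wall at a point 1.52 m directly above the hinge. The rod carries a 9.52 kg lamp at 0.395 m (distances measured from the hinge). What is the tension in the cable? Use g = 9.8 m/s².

About the hinge:
Beam weight: 31.9 × 9.8 = 312.6 N down at 1.57 m → arm 1.57 m, τ = 312.6 × 1.57 = 490.8 N·m clockwise.
Lamp: 9.52 × 9.8 = 93.3 N down at 0.395 m → arm 0.395 m, τ = 93.3 × 0.395 = 36.85 N·m clockwise.
Total clockwise load moment = 527.6 N·m.
The cable tension T acts at 3.14 m; only its component perpendicular to the rod, T sinθ, produces torque. sinθ = h/√(h²+d²) = 1.52/√(1.52²+3.14²) = 0.4357.
Setting net torque to zero: T × 3.14 × 0.4357 = 527.6 → T = 527.6 / 1.368 = 386 N.

T ≈ 386 N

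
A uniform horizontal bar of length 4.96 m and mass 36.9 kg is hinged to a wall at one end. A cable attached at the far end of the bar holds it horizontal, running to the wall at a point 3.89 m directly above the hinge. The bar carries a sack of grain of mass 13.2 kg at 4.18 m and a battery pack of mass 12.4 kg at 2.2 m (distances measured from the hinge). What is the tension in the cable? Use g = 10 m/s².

About the hinge:
Beam weight: 36.9 × 10 = 369 N down at 2.48 m → arm 2.48 m, τ = 369 × 2.48 = 915.1 N·m clockwise.
Sack of grain: 13.2 × 10 = 132 N down at 4.18 m → arm 4.18 m, τ = 132 × 4.18 = 551.8 N·m clockwise.
Battery pack: 12.4 × 10 = 124 N down at 2.2 m → arm 2.2 m, τ = 124 × 2.2 = 272.8 N·m clockwise.
Total clockwise load moment = 1740 N·m.
The cable tension T acts at 4.96 m; only its component perpendicular to the bar, T sinθ, produces torque. sinθ = h/√(h²+d²) = 3.89/√(3.89²+4.96²) = 0.6171.
Balancing moments: T × 4.96 × 0.6171 = 1740, giving T = 1740 / 3.061 = 568 N.

T ≈ 568 N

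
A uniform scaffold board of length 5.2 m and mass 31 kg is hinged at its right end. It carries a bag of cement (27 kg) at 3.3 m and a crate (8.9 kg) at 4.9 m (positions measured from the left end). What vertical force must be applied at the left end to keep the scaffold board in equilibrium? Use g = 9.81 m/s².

Taking torques about the right end:
Beam weight: 31 × 9.81 = 304.1 N down at 2.6 m → arm 2.6 m, τ = 304.1 × 2.6 = 790.7 N·m counterclockwise.
Bag of cement: 27 × 9.81 = 264.9 N down at 3.3 m → arm 1.9 m, τ = 264.9 × 1.9 = 503.3 N·m counterclockwise.
Crate: 8.9 × 9.81 = 87.31 N down at 4.9 m → arm 0.3 m, τ = 87.31 × 0.3 = 26.19 N·m counterclockwise.
Net moment of the loads = 1320 N·m counterclockwise.
The upward force F acts at the left end, arm 5.2 m, giving F × 5.2 clockwise.
Setting net torque to zero: F × 5.2 = 1320 → F = 1320 / 5.2 = 254 N.

F ≈ 254 N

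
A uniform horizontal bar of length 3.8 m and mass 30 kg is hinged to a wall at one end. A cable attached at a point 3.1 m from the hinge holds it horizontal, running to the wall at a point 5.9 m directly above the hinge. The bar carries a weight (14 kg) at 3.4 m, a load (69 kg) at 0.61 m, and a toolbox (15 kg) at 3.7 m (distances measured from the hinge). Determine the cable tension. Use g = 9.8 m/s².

About the hinge:
Beam weight: 30 × 9.8 = 294 N down at 1.9 m → arm 1.9 m, τ = 294 × 1.9 = 558.6 N·m clockwise.
Weight: 14 × 9.8 = 137.2 N down at 3.4 m → arm 3.4 m, τ = 137.2 × 3.4 = 466.5 N·m clockwise.
Load: 69 × 9.8 = 676.2 N down at 0.61 m → arm 0.61 m, τ = 676.2 × 0.61 = 412.5 N·m clockwise.
Toolbox: 15 × 9.8 = 147 N down at 3.7 m → arm 3.7 m, τ = 147 × 3.7 = 543.9 N·m clockwise.
Total clockwise load moment = 1982 N·m.
The cable tension T acts at 3.1 m; only its component perpendicular to the bar, T sinθ, produces torque. sinθ = h/√(h²+d²) = 5.9/√(5.9²+3.1²) = 0.8852.
Setting net torque to zero: T × 3.1 × 0.8852 = 1982 → T = 1982 / 2.744 = 722 N.

T ≈ 722 N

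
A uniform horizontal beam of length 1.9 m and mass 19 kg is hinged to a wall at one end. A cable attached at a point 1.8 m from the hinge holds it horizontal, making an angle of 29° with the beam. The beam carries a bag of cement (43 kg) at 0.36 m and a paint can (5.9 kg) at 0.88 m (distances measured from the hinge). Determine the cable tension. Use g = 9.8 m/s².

Taking torques about the hinge:
Beam weight: 19 × 9.8 = 186.2 N down at 0.95 m → arm 0.95 m, τ = 186.2 × 0.95 = 176.9 N·m clockwise.
Bag of cement: 43 × 9.8 = 421.4 N down at 0.36 m → arm 0.36 m, τ = 421.4 × 0.36 = 151.7 N·m clockwise.
Paint can: 5.9 × 9.8 = 57.82 N down at 0.88 m → arm 0.88 m, τ = 57.82 × 0.88 = 50.88 N·m clockwise.
Total clockwise load moment = 379.5 N·m.
The cable tension T acts at 1.8 m; only its component perpendicular to the beam, T sinθ, produces torque. sin 29° = 0.4848.
Στ = 0 ⇒ T × 1.8 × 0.4848 = 379.5 ⇒ T = 379.5 / 0.8726 = 435 N.

T ≈ 435 N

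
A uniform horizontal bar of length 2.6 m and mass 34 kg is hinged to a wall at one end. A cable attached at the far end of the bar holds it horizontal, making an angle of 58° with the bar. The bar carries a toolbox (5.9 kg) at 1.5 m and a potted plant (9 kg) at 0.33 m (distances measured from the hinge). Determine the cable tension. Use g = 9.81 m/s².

Sum moments about the hinge (the unknown hinge reaction has zero arm there).
Beam weight: 34 × 9.81 = 333.5 N down at 1.3 m → arm 1.3 m, τ = 333.5 × 1.3 = 433.6 N·m clockwise.
Toolbox: 5.9 × 9.81 = 57.88 N down at 1.5 m → arm 1.5 m, τ = 57.88 × 1.5 = 86.82 N·m clockwise.
Potted plant: 9 × 9.81 = 88.29 N down at 0.33 m → arm 0.33 m, τ = 88.29 × 0.33 = 29.14 N·m clockwise.
Total clockwise load moment = 549.6 N·m.
The cable tension T acts at 2.6 m; only its component perpendicular to the bar, T sinθ, produces torque. sin 58° = 0.848.
For rotational equilibrium, T × 2.6 × 0.848 = 549.6, so T = 549.6 / 2.205 = 249 N.

T ≈ 249 N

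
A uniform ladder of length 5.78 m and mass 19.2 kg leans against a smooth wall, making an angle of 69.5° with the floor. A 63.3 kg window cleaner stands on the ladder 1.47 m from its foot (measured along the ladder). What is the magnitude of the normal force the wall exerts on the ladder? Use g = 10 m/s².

Taking torques about the foot of the ladder:
Ladder weight 19.2×10 = 192 N acts at 2.89 m along the ladder; its horizontal arm is 2.89·cos69.5° = 1.012 m → τ = 194.3 N·m clockwise.
Window cleaner: 63.3×10 = 633 N at 1.47 m → arm 0.5148 m → τ = 325.9 N·m clockwise.
Wall normal N acts horizontally at the top; its moment arm is the height L sinθ = 5.78·sin69.5° = 5.414 m, counterclockwise.
For rotational equilibrium, N × 5.414 = 520.2, so N = 96.1 N.

N_wall ≈ 96.1 N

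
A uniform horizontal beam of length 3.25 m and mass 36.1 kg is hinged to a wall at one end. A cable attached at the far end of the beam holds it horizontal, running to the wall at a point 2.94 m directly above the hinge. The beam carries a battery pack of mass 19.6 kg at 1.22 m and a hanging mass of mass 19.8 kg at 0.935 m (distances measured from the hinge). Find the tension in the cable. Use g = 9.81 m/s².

T ≈ 455 N

About the hinge:
Beam weight: 36.1 × 9.81 = 354.1 N down at 1.625 m → arm 1.625 m, τ = 354.1 × 1.625 = 575.4 N·m clockwise.
Battery pack: 19.6 × 9.81 = 192.3 N down at 1.22 m → arm 1.22 m, τ = 192.3 × 1.22 = 234.6 N·m clockwise.
Hanging mass: 19.8 × 9.81 = 194.2 N down at 0.935 m → arm 0.935 m, τ = 194.2 × 0.935 = 181.6 N·m clockwise.
Total clockwise load moment = 991.6 N·m.
The cable tension T acts at 3.25 m; only its component perpendicular to the beam, T sinθ, produces torque. sinθ = h/√(h²+d²) = 2.94/√(2.94²+3.25²) = 0.6709.
Balancing moments: T × 3.25 × 0.6709 = 991.6, giving T = 991.6 / 2.18 = 455 N.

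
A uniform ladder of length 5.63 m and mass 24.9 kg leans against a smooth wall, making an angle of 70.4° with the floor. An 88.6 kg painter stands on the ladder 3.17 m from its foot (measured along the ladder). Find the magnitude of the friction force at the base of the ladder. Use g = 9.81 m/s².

About the foot of the ladder:
Ladder weight 24.9×9.81 = 244.3 N acts at 2.815 m along the ladder; its horizontal arm is 2.815·cos70.4° = 0.9443 m → τ = 230.7 N·m clockwise.
Painter: 88.6×9.81 = 869.2 N at 3.17 m → arm 1.063 m → τ = 924 N·m clockwise.
Wall normal N acts horizontally at the top; its moment arm is the height L sinθ = 5.63·sin70.4° = 5.304 m, counterclockwise.
For rotational equilibrium, N × 5.304 = 1155, so N = 218 N.
ΣFx = 0: friction at the foot balances the wall's push, so f = N_wall = 218 N.

f ≈ 218 N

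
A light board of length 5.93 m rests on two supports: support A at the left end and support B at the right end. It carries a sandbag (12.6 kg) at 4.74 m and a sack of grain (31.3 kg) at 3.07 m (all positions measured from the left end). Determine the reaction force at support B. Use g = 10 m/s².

R_B ≈ 263 N

About support A:
Sandbag: 12.6 × 10 = 126 N down at 4.74 m → arm 4.74 m, τ = 126 × 4.74 = 597.2 N·m clockwise.
Sack of grain: 31.3 × 10 = 313 N down at 3.07 m → arm 3.07 m, τ = 313 × 3.07 = 960.9 N·m clockwise.
Net load moment about support A = 1558 N·m clockwise.
Reaction R at support B is upward at 5.93 m, arm 5.93 m → moment R × 5.93 counterclockwise.
Στ = 0 ⇒ R × 5.93 = 1558 ⇒ R = 263 N.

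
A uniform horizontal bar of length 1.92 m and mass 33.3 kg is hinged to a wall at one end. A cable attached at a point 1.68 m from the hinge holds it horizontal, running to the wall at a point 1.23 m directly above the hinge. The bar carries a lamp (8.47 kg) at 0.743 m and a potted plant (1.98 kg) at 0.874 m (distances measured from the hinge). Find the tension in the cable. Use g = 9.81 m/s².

T ≈ 395 N

About the hinge:
Beam weight: 33.3 × 9.81 = 326.7 N down at 0.96 m → arm 0.96 m, τ = 326.7 × 0.96 = 313.6 N·m clockwise.
Lamp: 8.47 × 9.81 = 83.09 N down at 0.743 m → arm 0.743 m, τ = 83.09 × 0.743 = 61.74 N·m clockwise.
Potted plant: 1.98 × 9.81 = 19.42 N down at 0.874 m → arm 0.874 m, τ = 19.42 × 0.874 = 16.97 N·m clockwise.
Total clockwise load moment = 392.3 N·m.
The cable tension T acts at 1.68 m; only its component perpendicular to the bar, T sinθ, produces torque. sinθ = h/√(h²+d²) = 1.23/√(1.23²+1.68²) = 0.5907.
For rotational equilibrium, T × 1.68 × 0.5907 = 392.3, so T = 392.3 / 0.9924 = 395 N.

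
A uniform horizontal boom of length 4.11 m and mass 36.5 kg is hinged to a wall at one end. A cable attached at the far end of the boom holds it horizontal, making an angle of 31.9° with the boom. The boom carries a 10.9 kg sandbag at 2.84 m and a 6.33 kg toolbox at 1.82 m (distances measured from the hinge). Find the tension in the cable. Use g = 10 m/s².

About the hinge:
Beam weight: 36.5 × 10 = 365 N down at 2.055 m → arm 2.055 m, τ = 365 × 2.055 = 750.1 N·m clockwise.
Sandbag: 10.9 × 10 = 109 N down at 2.84 m → arm 2.84 m, τ = 109 × 2.84 = 309.6 N·m clockwise.
Toolbox: 6.33 × 10 = 63.3 N down at 1.82 m → arm 1.82 m, τ = 63.3 × 1.82 = 115.2 N·m clockwise.
Total clockwise load moment = 1175 N·m.
The cable tension T acts at 4.11 m; only its component perpendicular to the boom, T sinθ, produces torque. sin 31.9° = 0.5284.
Στ = 0 ⇒ T × 4.11 × 0.5284 = 1175 ⇒ T = 1175 / 2.172 = 541 N.

T ≈ 541 N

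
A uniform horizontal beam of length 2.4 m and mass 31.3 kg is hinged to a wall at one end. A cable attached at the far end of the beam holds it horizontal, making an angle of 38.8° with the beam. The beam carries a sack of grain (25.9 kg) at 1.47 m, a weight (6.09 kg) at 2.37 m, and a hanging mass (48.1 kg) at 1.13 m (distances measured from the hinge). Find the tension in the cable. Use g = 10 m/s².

T ≈ 960 N

Take moments about the hinge.
Beam weight: 31.3 × 10 = 313 N down at 1.2 m → arm 1.2 m, τ = 313 × 1.2 = 375.6 N·m clockwise.
Sack of grain: 25.9 × 10 = 259 N down at 1.47 m → arm 1.47 m, τ = 259 × 1.47 = 380.7 N·m clockwise.
Weight: 6.09 × 10 = 60.9 N down at 2.37 m → arm 2.37 m, τ = 60.9 × 2.37 = 144.3 N·m clockwise.
Hanging mass: 48.1 × 10 = 481 N down at 1.13 m → arm 1.13 m, τ = 481 × 1.13 = 543.5 N·m clockwise.
Total clockwise load moment = 1444 N·m.
The cable tension T acts at 2.4 m; only its component perpendicular to the beam, T sinθ, produces torque. sin 38.8° = 0.6266.
Balancing moments: T × 2.4 × 0.6266 = 1444, giving T = 1444 / 1.504 = 960 N.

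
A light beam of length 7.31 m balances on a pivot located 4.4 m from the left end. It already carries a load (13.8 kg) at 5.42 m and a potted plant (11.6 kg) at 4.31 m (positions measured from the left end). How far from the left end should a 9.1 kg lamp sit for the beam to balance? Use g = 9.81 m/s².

x ≈ 2.97 m from the left end

Sum moments about the pivot (at 4.4 m from the left end) (the support reaction has zero arm there).
Load: 13.8 × 9.81 = 135.4 N down at 5.42 m → arm 1.02 m, τ = 135.4 × 1.02 = 138.1 N·m clockwise.
Potted plant: 11.6 × 9.81 = 113.8 N down at 4.31 m → arm 0.09 m, τ = 113.8 × 0.09 = 10.24 N·m counterclockwise.
Net moment of existing loads = 127.9 N·m clockwise.
The lamp weighs 9.1 × 9.81 = 89.27 N and must supply an equal counterclockwise moment, so its lever arm about the pivot is 127.9 / 89.27 = 1.43 m.
That puts it at 4.4 − 1.43 = 2.97 m from the left end.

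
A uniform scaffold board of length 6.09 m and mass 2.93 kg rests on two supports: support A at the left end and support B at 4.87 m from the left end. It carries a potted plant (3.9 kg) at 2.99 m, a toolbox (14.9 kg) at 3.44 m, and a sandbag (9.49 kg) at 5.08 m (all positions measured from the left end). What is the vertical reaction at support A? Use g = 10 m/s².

Choose support B as the axis so its reaction then has zero moment arm.
Beam weight: 2.93 × 10 = 29.3 N down at 3.045 m → arm 1.825 m, τ = 29.3 × 1.825 = 53.47 N·m counterclockwise.
Potted plant: 3.9 × 10 = 39 N down at 2.99 m → arm 1.88 m, τ = 39 × 1.88 = 73.32 N·m counterclockwise.
Toolbox: 14.9 × 10 = 149 N down at 3.44 m → arm 1.43 m, τ = 149 × 1.43 = 213.1 N·m counterclockwise.
Sandbag: 9.49 × 10 = 94.9 N down at 5.08 m → arm 0.21 m, τ = 94.9 × 0.21 = 19.93 N·m clockwise.
Net load moment about support B = 320 N·m counterclockwise.
Reaction R at support A is upward at 0 m, arm 4.87 m → moment R × 4.87 clockwise.
Στ = 0 ⇒ R × 4.87 = 320 ⇒ R = 65.7 N.

R_A ≈ 65.7 N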